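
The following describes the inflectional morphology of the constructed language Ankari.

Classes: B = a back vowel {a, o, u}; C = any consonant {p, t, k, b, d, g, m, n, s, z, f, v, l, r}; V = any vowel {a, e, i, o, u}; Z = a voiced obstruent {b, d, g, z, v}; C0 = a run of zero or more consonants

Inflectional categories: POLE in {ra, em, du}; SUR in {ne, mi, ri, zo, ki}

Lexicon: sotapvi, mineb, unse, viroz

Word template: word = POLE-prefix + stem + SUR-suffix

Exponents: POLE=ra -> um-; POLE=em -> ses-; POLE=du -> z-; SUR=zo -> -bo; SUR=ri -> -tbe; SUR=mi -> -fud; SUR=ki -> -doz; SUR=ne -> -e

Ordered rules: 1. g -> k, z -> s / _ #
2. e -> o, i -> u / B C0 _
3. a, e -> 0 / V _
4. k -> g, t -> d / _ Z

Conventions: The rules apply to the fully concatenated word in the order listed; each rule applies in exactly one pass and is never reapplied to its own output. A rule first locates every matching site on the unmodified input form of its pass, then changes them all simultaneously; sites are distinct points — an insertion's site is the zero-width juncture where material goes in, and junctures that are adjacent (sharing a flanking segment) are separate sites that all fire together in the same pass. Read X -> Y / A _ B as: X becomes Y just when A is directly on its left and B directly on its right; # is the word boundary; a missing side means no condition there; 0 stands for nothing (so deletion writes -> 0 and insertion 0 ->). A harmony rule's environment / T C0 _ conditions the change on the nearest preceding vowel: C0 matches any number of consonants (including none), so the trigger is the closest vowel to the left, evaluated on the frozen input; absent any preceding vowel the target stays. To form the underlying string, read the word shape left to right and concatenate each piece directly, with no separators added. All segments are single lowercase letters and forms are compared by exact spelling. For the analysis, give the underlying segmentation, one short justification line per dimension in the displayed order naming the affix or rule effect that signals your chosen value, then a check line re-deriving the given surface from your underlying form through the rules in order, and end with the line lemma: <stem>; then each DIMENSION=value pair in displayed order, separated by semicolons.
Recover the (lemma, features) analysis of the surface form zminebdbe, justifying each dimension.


underlying: z-mineb-tbe
POLE=du - signalled by the affix z-
SUR=ri - signalled by the affix -tbe
check: zminebtbe -> zminebtbe -> zminebtbe -> zminebtbe -> zminebdbe
lemma: mineb; POLE=du; SUR=ri


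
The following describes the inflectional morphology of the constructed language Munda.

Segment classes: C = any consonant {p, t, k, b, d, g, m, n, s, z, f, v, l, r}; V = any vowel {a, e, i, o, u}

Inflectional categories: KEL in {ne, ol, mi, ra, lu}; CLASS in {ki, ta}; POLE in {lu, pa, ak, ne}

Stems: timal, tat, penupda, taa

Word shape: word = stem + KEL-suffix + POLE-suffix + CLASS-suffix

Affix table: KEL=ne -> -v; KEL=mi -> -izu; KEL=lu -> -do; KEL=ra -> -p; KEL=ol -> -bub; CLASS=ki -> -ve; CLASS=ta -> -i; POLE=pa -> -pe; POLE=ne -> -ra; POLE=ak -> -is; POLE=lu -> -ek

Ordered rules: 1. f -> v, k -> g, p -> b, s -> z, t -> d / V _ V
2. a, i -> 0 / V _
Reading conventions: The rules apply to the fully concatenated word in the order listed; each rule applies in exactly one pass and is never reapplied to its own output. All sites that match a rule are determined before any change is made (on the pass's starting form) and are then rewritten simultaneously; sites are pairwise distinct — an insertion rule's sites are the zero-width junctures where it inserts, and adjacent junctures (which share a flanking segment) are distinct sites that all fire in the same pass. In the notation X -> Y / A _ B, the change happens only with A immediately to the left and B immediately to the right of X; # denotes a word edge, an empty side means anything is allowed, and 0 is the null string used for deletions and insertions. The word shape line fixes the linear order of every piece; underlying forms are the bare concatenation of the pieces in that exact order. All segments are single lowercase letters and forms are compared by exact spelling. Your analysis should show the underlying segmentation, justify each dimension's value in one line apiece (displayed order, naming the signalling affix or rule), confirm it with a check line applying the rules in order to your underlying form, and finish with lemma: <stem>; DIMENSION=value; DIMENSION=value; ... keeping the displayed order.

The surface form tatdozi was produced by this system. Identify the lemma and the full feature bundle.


underlying: tat-do-is-i
KEL=lu - signalled by the affix -do
CLASS=ta - signalled by the affix -i
POLE=ak - signalled by the affix -is
check: tatdoisi -> tatdoizi -> tatdozi
lemma: tat; KEL=lu; CLASS=ta; POLE=ak


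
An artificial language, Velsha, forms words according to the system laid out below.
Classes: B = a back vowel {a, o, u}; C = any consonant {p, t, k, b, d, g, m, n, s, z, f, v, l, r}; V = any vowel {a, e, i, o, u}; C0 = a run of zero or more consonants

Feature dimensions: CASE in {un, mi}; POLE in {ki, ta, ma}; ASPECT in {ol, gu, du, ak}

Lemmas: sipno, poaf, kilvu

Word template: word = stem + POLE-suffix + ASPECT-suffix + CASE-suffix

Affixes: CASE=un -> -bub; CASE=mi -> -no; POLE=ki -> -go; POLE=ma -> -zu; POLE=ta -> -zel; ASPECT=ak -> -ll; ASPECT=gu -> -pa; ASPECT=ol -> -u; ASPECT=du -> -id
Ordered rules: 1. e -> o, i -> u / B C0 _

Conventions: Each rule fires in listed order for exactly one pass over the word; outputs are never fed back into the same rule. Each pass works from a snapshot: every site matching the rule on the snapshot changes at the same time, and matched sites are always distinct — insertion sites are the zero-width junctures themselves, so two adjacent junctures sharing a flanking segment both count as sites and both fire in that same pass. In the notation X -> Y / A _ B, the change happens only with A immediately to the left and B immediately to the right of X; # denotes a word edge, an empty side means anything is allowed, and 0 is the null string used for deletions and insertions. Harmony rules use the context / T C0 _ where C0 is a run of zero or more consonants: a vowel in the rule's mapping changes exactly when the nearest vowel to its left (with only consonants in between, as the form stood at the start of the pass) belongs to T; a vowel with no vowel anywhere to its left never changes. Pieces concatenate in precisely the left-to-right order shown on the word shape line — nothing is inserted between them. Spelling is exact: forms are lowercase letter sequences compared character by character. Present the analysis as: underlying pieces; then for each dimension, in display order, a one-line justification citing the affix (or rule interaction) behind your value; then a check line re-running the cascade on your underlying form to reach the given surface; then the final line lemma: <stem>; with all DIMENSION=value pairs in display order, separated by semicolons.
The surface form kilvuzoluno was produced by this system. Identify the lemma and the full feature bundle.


underlying: kilvu-zel-u-no
CASE=mi - signalled by the affix -no
POLE=ta - signalled by the affix -zel
ASPECT=ol - signalled by the affix -u
check: kilvuzeluno -> kilvuzoluno
lemma: kilvu; CASE=mi; POLE=ta; ASPECT=ol


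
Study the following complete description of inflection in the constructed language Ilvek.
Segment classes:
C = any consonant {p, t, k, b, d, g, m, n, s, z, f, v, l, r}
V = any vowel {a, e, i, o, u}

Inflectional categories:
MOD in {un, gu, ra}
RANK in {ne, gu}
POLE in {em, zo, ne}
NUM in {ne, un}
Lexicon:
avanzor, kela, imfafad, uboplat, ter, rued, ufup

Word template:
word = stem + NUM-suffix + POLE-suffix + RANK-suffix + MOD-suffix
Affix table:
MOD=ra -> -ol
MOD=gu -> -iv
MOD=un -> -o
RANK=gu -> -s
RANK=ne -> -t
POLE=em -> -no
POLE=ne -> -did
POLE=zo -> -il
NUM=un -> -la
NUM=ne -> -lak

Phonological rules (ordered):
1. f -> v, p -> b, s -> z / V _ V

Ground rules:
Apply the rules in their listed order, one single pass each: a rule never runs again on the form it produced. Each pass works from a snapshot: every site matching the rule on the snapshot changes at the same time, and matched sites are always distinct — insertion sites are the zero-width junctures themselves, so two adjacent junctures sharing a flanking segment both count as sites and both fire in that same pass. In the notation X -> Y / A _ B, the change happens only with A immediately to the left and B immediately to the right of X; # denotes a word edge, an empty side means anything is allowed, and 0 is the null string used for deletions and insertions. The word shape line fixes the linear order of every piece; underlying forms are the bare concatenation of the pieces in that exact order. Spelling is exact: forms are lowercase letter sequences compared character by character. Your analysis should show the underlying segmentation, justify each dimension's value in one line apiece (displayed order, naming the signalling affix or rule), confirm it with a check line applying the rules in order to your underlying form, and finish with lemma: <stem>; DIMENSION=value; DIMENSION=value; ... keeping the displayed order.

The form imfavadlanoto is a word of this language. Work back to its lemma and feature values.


underlying: imfafad-la-no-t-o
MOD=un - signalled by the affix -o
RANK=ne - signalled by the affix -t
POLE=em - signalled by the affix -no
NUM=un - signalled by the affix -la
check: imfafadlanoto -> imfavadlanoto
lemma: imfafad; MOD=un; RANK=ne; POLE=em; NUM=un


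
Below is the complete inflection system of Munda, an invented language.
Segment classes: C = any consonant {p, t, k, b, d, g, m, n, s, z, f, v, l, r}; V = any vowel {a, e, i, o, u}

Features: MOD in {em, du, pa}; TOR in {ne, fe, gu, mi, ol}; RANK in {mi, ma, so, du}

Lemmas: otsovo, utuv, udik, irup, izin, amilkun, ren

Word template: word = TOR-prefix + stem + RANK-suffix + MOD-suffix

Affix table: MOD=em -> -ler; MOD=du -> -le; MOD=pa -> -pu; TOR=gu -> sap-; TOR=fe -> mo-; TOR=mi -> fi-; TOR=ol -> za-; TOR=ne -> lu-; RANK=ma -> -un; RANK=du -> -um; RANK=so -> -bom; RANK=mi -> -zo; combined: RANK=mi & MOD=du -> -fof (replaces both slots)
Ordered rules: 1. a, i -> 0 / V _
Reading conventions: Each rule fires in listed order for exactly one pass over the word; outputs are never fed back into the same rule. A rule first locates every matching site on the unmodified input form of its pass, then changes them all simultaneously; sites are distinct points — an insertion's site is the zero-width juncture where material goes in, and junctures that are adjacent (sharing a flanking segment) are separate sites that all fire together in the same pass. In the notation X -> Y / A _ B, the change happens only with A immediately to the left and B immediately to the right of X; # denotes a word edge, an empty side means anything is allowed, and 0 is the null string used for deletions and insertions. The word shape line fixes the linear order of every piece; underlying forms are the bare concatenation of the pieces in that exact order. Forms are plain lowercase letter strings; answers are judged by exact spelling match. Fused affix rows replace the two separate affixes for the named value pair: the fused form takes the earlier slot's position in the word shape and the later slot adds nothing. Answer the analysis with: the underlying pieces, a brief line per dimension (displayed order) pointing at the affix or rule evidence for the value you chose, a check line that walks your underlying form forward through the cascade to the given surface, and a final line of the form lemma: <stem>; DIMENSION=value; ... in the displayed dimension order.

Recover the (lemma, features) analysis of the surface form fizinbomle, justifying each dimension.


underlying: fi-izin-bom-le
MOD=du - signalled by the affix -le
TOR=mi - signalled by the affix fi-
RANK=so - signalled by the affix -bom
check: fiizinbomle -> fizinbomle
lemma: izin; MOD=du; TOR=mi; RANK=so


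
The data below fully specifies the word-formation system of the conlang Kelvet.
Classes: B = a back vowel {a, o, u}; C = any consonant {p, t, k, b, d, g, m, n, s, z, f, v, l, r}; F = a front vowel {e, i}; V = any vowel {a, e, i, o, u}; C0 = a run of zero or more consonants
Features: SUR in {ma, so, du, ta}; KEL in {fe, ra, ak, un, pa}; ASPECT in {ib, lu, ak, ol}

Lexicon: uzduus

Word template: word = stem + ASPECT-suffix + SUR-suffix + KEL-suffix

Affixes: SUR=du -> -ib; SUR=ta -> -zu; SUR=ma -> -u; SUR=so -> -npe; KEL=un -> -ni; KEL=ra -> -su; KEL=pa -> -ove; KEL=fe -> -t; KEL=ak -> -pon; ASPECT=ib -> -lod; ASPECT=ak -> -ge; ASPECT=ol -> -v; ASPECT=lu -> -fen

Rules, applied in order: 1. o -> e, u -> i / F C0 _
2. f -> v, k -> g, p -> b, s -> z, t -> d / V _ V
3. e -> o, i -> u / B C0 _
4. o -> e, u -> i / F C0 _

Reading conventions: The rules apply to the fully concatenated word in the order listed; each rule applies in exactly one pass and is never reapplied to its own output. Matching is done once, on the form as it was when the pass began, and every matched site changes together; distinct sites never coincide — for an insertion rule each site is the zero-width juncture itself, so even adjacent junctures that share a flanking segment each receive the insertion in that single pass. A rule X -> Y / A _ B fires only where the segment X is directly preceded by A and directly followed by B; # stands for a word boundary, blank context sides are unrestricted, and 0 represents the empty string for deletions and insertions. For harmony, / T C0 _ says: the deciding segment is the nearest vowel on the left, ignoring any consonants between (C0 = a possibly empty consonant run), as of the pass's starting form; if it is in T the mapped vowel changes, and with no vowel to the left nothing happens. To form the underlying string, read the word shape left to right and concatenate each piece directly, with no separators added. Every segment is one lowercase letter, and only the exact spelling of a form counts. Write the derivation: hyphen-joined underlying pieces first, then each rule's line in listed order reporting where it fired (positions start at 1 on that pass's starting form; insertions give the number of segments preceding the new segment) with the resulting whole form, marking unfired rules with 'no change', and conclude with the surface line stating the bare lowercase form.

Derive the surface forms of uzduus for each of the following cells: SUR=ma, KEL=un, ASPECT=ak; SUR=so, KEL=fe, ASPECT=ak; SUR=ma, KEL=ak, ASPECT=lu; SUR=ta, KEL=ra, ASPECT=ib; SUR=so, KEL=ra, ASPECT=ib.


cell SUR=ma, KEL=un, ASPECT=ak:
underlying: uzduus-ge-u-ni
1. o -> e, u -> i / F C0 _: fires at position(s) 9: uzduusgeini
2. f -> v, k -> g, p -> b, s -> z, t -> d / V _ V: no change
3. e -> o, i -> u / B C0 _: fires at position(s) 8: uzduusgoini
4. o -> e, u -> i / F C0 _: no change
surface: uzduusgoini

cell SUR=so, KEL=fe, ASPECT=ak:
underlying: uzduus-ge-npe-t
1. o -> e, u -> i / F C0 _: no change
2. f -> v, k -> g, p -> b, s -> z, t -> d / V _ V: no change
3. e -> o, i -> u / B C0 _: fires at position(s) 8: uzduusgonpet
4. o -> e, u -> i / F C0 _: no change
surface: uzduusgonpet

cell SUR=ma, KEL=ak, ASPECT=lu:
underlying: uzduus-fen-u-pon
1. o -> e, u -> i / F C0 _: fires at position(s) 10: uzduusfenipon
2. f -> v, k -> g, p -> b, s -> z, t -> d / V _ V: fires at position(s) 11: uzduusfenibon
3. e -> o, i -> u / B C0 _: fires at position(s) 8: uzduusfonibon
4. o -> e, u -> i / F C0 _: fires at position(s) 12: uzduusfoniben
surface: uzduusfoniben

cell SUR=ta, KEL=ra, ASPECT=ib:
underlying: uzduus-lod-zu-su
1. o -> e, u -> i / F C0 _: no change
2. f -> v, k -> g, p -> b, s -> z, t -> d / V _ V: fires at position(s) 12: uzduuslodzuzu
3. e -> o, i -> u / B C0 _: no change
4. o -> e, u -> i / F C0 _: no change
surface: uzduuslodzuzu

cell SUR=so, KEL=ra, ASPECT=ib:
underlying: uzduus-lod-npe-su
1. o -> e, u -> i / F C0 _: fires at position(s) 14: uzduuslodnpesi
2. f -> v, k -> g, p -> b, s -> z, t -> d / V _ V: fires at position(s) 13: uzduuslodnpezi
3. e -> o, i -> u / B C0 _: fires at position(s) 12: uzduuslodnpozi
4. o -> e, u -> i / F C0 _: no change
surface: uzduuslodnpozi


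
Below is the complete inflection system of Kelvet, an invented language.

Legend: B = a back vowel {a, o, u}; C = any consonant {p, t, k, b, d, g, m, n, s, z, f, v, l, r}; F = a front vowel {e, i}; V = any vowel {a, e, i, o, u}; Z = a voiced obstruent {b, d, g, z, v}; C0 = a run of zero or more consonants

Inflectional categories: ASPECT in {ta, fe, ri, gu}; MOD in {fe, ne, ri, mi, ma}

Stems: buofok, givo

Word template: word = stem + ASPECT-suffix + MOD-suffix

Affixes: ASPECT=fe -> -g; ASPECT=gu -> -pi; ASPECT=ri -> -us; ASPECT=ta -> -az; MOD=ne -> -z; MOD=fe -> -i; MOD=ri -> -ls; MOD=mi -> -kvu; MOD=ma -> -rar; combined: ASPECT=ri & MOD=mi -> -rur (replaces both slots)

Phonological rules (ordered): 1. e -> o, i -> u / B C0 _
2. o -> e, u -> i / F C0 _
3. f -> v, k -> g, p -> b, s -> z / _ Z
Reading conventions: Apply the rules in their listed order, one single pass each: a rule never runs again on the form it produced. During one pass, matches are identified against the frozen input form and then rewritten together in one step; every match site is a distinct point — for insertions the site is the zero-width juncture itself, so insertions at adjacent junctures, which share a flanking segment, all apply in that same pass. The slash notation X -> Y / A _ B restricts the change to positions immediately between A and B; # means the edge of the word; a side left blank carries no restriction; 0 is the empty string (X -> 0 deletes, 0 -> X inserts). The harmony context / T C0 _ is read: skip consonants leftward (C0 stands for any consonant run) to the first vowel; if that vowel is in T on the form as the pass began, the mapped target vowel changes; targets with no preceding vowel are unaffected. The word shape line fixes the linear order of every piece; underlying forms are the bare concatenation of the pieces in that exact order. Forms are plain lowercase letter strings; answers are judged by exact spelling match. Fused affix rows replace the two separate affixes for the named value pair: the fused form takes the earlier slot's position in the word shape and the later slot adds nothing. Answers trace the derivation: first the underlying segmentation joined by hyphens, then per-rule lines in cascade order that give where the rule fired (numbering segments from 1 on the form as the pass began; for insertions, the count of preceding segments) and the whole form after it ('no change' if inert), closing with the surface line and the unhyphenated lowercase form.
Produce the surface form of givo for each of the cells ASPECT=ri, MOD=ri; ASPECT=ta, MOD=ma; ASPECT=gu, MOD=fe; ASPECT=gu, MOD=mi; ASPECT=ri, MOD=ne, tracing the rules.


cell ASPECT=ri, MOD=ri:
underlying: givo-us-ls
1. e -> o, i -> u / B C0 _: no change
2. o -> e, u -> i / F C0 _: fires at position(s) 4: giveusls
3. f -> v, k -> g, p -> b, s -> z / _ Z: no change
surface: giveusls

cell ASPECT=ta, MOD=ma:
underlying: givo-az-rar
1. e -> o, i -> u / B C0 _: no change
2. o -> e, u -> i / F C0 _: fires at position(s) 4: giveazrar
3. f -> v, k -> g, p -> b, s -> z / _ Z: no change
surface: giveazrar

cell ASPECT=gu, MOD=fe:
underlying: givo-pi-i
1. e -> o, i -> u / B C0 _: fires at position(s) 6: givopui
2. o -> e, u -> i / F C0 _: fires at position(s) 4: givepui
3. f -> v, k -> g, p -> b, s -> z / _ Z: no change
surface: givepui

cell ASPECT=gu, MOD=mi:
underlying: givo-pi-kvu
1. e -> o, i -> u / B C0 _: fires at position(s) 6: givopukvu
2. o -> e, u -> i / F C0 _: fires at position(s) 4: givepukvu
3. f -> v, k -> g, p -> b, s -> z / _ Z: fires at position(s) 7: givepugvu
surface: givepugvu

cell ASPECT=ri, MOD=ne:
underlying: givo-us-z
1. e -> o, i -> u / B C0 _: no change
2. o -> e, u -> i / F C0 _: fires at position(s) 4: giveusz
3. f -> v, k -> g, p -> b, s -> z / _ Z: fires at position(s) 6: giveuzz
surface: giveuzz


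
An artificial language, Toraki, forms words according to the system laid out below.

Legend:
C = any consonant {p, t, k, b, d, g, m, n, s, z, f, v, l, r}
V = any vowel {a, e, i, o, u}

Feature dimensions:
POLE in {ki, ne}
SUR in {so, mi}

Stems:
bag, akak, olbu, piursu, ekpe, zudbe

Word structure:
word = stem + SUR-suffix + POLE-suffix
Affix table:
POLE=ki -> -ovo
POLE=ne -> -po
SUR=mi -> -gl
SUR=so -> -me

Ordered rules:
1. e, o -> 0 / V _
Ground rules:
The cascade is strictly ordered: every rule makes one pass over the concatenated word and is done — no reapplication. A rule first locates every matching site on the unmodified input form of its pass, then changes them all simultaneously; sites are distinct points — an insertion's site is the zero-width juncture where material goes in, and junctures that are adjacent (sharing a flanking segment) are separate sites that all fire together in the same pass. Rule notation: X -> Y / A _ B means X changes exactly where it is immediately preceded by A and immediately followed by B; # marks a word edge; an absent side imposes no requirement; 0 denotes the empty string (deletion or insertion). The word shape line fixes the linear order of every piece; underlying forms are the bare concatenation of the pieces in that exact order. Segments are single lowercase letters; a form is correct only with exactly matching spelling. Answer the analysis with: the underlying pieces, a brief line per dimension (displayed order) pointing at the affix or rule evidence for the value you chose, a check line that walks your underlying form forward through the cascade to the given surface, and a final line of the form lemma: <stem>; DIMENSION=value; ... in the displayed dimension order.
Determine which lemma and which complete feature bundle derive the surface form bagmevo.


underlying: bag-me-ovo
POLE=ki - signalled by the affix -ovo
SUR=so - signalled by the affix -me
check: bagmeovo -> bagmevo
lemma: bag; POLE=ki; SUR=so


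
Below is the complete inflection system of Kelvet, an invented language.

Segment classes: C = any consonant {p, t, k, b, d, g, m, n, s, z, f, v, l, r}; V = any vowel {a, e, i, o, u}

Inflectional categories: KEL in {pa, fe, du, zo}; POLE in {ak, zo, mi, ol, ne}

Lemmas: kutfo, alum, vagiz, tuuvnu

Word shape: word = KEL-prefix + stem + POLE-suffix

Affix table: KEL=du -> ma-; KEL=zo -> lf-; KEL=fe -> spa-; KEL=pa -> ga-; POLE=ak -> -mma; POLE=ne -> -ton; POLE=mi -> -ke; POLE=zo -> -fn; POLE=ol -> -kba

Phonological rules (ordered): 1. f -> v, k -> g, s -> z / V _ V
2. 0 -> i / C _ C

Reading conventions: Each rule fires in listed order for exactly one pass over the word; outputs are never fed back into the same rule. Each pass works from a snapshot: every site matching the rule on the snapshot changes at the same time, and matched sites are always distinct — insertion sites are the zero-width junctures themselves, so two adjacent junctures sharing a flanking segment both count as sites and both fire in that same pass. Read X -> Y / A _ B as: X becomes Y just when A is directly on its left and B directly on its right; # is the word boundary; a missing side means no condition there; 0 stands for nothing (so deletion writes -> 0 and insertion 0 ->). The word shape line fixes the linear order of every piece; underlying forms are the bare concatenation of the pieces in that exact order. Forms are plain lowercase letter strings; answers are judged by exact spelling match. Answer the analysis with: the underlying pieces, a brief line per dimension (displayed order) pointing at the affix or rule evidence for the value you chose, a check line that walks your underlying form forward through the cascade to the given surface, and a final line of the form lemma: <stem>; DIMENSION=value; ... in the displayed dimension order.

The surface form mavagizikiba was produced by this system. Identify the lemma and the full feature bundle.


underlying: ma-vagiz-kba
KEL=du - signalled by the affix ma-
POLE=ol - signalled by the affix -kba
check: mavagizkba -> mavagizkba -> mavagizikiba
lemma: vagiz; KEL=du; POLE=ol


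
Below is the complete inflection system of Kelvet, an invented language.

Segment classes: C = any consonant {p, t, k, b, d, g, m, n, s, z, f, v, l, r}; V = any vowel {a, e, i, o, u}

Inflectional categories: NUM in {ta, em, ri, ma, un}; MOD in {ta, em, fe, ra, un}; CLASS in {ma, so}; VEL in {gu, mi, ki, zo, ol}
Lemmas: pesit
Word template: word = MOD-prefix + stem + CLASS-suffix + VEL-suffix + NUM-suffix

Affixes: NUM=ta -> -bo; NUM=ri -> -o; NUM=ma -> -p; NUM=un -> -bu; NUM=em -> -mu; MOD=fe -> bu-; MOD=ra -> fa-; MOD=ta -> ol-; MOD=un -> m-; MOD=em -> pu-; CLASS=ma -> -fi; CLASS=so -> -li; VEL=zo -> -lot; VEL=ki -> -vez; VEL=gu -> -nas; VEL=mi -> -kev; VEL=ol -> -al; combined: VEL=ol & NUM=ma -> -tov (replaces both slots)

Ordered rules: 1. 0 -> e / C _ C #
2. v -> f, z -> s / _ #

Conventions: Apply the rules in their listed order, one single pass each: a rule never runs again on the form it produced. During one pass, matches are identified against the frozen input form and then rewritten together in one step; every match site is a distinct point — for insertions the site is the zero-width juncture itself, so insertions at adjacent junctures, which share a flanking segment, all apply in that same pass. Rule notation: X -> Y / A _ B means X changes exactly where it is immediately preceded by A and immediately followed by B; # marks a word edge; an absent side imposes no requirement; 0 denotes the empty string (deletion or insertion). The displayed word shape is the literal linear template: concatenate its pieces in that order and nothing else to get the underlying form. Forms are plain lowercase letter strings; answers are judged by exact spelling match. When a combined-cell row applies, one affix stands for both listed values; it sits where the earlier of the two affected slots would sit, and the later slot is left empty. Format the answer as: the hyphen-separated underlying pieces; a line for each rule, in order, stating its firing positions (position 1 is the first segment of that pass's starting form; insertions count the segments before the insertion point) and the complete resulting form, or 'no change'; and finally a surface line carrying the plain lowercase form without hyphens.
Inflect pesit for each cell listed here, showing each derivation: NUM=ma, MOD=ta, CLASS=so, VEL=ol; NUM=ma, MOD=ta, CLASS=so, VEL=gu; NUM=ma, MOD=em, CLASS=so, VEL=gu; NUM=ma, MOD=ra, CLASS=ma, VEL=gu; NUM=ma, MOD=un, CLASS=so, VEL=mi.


cell NUM=ma, MOD=ta, CLASS=so, VEL=ol:
underlying: ol-pesit-li-tov
1. 0 -> e / C _ C #: no change
2. v -> f, z -> s / _ #: fires at position(s) 12: olpesitlitof
surface: olpesitlitof

cell NUM=ma, MOD=ta, CLASS=so, VEL=gu:
underlying: ol-pesit-li-nas-p
1. 0 -> e / C _ C #: inserts after position(s) 12: olpesitlinasep
2. v -> f, z -> s / _ #: no change
surface: olpesitlinasep

cell NUM=ma, MOD=em, CLASS=so, VEL=gu:
underlying: pu-pesit-li-nas-p
1. 0 -> e / C _ C #: inserts after position(s) 12: pupesitlinasep
2. v -> f, z -> s / _ #: no change
surface: pupesitlinasep

cell NUM=ma, MOD=ra, CLASS=ma, VEL=gu:
underlying: fa-pesit-fi-nas-p
1. 0 -> e / C _ C #: inserts after position(s) 12: fapesitfinasep
2. v -> f, z -> s / _ #: no change
surface: fapesitfinasep

cell NUM=ma, MOD=un, CLASS=so, VEL=mi:
underlying: m-pesit-li-kev-p
1. 0 -> e / C _ C #: inserts after position(s) 11: mpesitlikevep
2. v -> f, z -> s / _ #: no change
surface: mpesitlikevep


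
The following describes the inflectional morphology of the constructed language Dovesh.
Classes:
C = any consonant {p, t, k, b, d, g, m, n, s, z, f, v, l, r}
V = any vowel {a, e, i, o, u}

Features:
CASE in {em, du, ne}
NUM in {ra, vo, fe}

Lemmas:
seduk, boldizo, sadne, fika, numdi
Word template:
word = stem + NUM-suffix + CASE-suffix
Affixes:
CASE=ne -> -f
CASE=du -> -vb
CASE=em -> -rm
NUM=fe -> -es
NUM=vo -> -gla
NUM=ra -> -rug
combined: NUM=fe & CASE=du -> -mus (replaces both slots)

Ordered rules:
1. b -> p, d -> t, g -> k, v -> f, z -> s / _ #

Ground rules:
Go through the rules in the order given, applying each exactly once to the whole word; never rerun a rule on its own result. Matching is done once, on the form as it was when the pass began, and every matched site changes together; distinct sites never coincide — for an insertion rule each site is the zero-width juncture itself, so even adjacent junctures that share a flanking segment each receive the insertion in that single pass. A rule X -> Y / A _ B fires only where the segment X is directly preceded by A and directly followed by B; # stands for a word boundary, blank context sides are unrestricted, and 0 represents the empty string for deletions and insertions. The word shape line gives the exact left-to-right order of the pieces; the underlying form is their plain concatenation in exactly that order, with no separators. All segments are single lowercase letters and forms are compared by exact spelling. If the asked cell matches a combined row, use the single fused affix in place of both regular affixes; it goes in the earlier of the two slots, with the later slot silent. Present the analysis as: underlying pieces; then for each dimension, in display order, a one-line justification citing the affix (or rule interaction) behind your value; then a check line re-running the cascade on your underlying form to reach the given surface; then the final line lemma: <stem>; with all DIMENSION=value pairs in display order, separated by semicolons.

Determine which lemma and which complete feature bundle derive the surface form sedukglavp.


underlying: seduk-gla-vb
CASE=du - signalled by the affix -vb
NUM=vo - signalled by the affix -gla
check: sedukglavb -> sedukglavp
lemma: seduk; CASE=du; NUM=vo


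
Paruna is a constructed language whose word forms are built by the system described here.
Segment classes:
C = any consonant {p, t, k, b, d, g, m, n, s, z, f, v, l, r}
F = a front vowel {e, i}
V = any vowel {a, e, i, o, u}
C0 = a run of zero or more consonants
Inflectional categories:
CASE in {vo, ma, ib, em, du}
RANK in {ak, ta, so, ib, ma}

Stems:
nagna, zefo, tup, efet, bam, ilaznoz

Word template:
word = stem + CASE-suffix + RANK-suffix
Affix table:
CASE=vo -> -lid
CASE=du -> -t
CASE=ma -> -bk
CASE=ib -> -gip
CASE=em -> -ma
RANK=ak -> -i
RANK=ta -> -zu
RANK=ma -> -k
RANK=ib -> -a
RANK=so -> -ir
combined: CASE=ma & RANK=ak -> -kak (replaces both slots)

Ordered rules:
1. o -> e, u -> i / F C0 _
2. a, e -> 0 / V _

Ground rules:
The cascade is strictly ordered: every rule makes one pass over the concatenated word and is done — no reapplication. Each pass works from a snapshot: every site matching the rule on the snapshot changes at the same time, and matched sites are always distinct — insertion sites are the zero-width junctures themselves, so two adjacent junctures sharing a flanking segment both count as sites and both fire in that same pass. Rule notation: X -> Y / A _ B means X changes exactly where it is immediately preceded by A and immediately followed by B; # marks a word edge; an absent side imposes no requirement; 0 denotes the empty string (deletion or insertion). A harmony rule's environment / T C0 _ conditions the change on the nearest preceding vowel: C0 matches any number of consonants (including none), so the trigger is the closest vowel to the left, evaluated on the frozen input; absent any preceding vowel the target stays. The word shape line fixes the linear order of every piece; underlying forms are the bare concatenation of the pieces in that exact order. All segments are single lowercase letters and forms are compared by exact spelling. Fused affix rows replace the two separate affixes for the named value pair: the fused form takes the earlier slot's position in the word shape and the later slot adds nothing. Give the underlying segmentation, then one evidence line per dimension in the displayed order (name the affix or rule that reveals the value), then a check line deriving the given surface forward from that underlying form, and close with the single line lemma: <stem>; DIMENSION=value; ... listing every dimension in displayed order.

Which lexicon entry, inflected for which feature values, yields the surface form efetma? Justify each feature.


underlying: efet-ma-a
CASE=em - signalled by the affix -ma
RANK=ib - signalled by the affix -a
check: efetmaa -> efetmaa -> efetma
lemma: efet; CASE=em; RANK=ib


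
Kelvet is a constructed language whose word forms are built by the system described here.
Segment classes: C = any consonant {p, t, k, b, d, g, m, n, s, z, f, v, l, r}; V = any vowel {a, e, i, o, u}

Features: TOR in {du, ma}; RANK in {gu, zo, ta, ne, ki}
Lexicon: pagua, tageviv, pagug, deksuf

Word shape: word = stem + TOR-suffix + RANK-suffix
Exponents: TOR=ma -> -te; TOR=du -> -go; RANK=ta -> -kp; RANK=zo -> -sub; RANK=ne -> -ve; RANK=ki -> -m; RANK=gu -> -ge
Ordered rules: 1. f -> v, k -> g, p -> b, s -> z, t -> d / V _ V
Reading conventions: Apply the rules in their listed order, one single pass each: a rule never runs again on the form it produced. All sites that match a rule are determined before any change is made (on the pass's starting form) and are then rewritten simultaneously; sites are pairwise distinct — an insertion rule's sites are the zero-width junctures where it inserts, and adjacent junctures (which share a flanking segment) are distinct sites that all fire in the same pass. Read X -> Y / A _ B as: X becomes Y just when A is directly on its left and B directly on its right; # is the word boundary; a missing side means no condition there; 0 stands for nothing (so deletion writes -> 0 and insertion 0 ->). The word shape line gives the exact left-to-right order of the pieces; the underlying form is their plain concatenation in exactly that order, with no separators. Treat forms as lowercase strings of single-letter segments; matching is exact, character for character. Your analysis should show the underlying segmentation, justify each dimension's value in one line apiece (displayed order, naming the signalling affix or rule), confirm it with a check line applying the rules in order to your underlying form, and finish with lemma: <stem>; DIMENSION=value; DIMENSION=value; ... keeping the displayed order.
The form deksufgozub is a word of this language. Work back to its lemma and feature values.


underlying: deksuf-go-sub
TOR=du - signalled by the affix -go
RANK=zo - signalled by the affix -sub
check: deksufgosub -> deksufgozub
lemma: deksuf; TOR=du; RANK=zo


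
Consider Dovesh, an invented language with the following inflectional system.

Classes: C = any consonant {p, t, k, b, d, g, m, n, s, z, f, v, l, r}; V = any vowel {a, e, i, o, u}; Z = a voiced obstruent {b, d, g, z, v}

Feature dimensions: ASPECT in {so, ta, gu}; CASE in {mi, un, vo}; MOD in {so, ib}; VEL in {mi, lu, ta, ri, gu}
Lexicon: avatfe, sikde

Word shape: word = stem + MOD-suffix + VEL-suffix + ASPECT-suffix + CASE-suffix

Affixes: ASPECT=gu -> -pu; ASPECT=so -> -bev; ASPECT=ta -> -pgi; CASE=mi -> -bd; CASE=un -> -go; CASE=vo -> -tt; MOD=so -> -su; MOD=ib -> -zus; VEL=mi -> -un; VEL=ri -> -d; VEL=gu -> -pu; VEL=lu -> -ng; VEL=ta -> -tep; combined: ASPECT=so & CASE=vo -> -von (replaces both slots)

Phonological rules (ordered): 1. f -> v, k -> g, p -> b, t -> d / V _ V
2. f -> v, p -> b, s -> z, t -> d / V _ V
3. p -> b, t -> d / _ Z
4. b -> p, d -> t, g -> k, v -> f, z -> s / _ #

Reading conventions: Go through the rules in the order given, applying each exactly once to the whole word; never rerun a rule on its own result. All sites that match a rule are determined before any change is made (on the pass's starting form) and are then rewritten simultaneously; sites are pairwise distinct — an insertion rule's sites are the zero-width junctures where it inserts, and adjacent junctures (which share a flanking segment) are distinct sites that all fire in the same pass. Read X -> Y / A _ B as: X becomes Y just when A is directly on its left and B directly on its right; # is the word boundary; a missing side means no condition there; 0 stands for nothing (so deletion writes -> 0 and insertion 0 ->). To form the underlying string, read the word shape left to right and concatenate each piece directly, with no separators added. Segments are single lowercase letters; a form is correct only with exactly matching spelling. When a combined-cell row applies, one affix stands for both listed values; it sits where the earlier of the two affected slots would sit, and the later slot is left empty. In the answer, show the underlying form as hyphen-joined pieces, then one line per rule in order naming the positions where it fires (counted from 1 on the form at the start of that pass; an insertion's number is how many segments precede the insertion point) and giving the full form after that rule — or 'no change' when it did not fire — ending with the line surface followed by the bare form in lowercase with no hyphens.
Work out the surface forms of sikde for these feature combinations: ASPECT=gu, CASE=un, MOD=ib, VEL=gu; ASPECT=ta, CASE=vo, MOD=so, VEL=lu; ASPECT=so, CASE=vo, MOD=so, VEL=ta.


cell ASPECT=gu, CASE=un, MOD=ib, VEL=gu:
underlying: sikde-zus-pu-pu-go
1. f -> v, k -> g, p -> b, t -> d / V _ V: fires at position(s) 11: sikdezuspubugo
2. f -> v, p -> b, s -> z, t -> d / V _ V: no change
3. p -> b, t -> d / _ Z: no change
4. b -> p, d -> t, g -> k, v -> f, z -> s / _ #: no change
surface: sikdezuspubugo

cell ASPECT=ta, CASE=vo, MOD=so, VEL=lu:
underlying: sikde-su-ng-pgi-tt
1. f -> v, k -> g, p -> b, t -> d / V _ V: no change
2. f -> v, p -> b, s -> z, t -> d / V _ V: fires at position(s) 6: sikdezungpgitt
3. p -> b, t -> d / _ Z: fires at position(s) 10: sikdezungbgitt
4. b -> p, d -> t, g -> k, v -> f, z -> s / _ #: no change
surface: sikdezungbgitt

cell ASPECT=so, CASE=vo, MOD=so, VEL=ta:
underlying: sikde-su-tep-von
1. f -> v, k -> g, p -> b, t -> d / V _ V: fires at position(s) 8: sikdesudepvon
2. f -> v, p -> b, s -> z, t -> d / V _ V: fires at position(s) 6: sikdezudepvon
3. p -> b, t -> d / _ Z: fires at position(s) 10: sikdezudebvon
4. b -> p, d -> t, g -> k, v -> f, z -> s / _ #: no change
surface: sikdezudebvon


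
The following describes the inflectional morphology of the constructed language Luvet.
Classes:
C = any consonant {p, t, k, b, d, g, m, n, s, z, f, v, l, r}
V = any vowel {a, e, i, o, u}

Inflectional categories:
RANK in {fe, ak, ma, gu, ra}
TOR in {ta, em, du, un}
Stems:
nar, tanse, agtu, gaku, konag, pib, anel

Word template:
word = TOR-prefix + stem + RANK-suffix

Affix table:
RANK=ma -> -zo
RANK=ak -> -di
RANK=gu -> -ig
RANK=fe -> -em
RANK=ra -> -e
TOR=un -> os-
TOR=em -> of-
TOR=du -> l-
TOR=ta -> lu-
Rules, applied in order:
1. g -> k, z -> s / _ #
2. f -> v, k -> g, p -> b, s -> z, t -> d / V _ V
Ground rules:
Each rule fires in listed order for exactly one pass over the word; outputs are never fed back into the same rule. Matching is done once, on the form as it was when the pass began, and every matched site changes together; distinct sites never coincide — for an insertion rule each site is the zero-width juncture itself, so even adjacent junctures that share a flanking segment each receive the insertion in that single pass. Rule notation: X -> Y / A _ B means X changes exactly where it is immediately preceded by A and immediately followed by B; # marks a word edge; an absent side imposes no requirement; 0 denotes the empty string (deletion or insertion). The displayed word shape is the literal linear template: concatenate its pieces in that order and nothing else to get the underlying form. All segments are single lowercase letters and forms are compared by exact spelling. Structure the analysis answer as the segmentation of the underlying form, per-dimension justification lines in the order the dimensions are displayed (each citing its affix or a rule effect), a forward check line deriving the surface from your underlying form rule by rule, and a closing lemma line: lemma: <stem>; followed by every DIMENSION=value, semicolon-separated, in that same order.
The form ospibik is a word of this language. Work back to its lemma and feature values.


underlying: os-pib-ig
RANK=gu - signalled by the affix -ig
TOR=un - signalled by the affix os-
check: ospibig -> ospibik -> ospibik
lemma: pib; RANK=gu; TOR=un
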